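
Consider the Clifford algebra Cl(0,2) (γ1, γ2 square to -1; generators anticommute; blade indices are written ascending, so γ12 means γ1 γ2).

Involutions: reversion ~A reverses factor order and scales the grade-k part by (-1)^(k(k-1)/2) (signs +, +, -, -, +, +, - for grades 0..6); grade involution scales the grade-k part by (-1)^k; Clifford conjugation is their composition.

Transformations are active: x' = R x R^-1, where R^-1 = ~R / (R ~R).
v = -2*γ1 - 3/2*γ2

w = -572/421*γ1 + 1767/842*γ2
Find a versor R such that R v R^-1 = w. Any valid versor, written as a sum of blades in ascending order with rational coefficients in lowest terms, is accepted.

Take R = v + w = -1414/421*γ1 + 252/421*γ2. Because q(v) = q(w) = -25/4, conjugation by R sends v exactly to w.
Answer: -1414/421*γ1 + 252/421*γ2


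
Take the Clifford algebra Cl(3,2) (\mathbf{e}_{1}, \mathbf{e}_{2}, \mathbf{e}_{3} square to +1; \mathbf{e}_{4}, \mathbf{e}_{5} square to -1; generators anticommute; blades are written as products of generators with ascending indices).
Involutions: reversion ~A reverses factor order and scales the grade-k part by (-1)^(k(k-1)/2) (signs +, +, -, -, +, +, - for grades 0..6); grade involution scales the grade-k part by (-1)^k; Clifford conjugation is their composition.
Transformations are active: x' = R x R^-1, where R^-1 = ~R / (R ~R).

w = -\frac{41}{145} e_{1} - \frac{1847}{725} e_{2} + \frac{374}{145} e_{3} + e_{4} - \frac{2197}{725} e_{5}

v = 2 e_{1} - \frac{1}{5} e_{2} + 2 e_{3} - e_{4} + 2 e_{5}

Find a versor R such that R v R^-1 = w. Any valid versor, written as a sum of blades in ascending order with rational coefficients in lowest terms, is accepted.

Since q(v) = q(w) = \frac{76}{25}, the sum R = v + w = \frac{249}{145} e_{1} - \frac{1992}{725} e_{2} + \frac{664}{145} e_{3} - \frac{747}{725} e_{5} does the job whenever invertible.
Answer: \frac{249}{145} e_{1} - \frac{1992}{725} e_{2} + \frac{664}{145} e_{3} - \frac{747}{725} e_{5}


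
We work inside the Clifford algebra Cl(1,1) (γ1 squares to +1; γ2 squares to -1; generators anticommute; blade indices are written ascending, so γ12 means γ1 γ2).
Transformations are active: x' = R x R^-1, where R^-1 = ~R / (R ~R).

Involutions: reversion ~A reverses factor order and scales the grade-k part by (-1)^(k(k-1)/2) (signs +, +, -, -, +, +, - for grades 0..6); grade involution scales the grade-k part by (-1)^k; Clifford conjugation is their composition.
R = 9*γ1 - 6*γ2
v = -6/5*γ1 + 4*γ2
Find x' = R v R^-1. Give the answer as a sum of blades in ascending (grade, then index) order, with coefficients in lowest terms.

~R = 9*γ1 - 6*γ2, and R ~R = 45, so R^-1 = ~R / (45).
R v = 66/5 + 144/5*γ12
Answer: 162/25*γ1 - 188/25*γ2


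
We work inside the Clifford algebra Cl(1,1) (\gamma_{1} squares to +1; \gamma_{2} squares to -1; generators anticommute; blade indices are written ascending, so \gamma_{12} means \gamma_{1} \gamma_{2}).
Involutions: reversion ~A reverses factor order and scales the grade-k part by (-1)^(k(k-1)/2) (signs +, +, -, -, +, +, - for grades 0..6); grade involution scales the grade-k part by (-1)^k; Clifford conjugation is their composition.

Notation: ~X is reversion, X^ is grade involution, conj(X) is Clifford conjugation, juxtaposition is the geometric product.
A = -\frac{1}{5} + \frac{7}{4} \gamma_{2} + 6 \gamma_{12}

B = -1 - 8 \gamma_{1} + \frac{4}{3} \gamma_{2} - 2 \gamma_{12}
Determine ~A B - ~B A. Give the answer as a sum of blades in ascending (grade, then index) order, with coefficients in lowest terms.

first term: \frac{148}{15} + \frac{61}{10} \gamma_{1} - \frac{3001}{60} \gamma_{2} + \frac{102}{5} \gamma_{12}
second term: \frac{148}{15} + \frac{61}{10} \gamma_{1} - \frac{3001}{60} \gamma_{2} - \frac{102}{5} \gamma_{12}
Answer: \frac{204}{5} \gamma_{12}


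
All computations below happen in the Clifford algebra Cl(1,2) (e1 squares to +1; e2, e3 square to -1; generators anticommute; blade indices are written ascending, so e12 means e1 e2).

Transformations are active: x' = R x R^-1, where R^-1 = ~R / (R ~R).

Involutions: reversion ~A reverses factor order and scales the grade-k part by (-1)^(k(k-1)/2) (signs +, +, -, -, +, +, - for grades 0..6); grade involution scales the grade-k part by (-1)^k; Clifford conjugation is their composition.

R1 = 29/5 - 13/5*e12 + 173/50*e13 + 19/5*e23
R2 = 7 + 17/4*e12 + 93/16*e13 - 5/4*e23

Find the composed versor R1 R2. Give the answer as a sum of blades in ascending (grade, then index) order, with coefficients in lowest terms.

Distribute over the terms of R1 (each basis-blade product reordered to ascending indices, repeated generators contracted through their squares):
(29/5) R2 = 203/5 + 493/20*e12 + 2697/80*e13 - 29/4*e23
(-13/5*e12) R2 = -221/20 - 91/5*e12 - 13/4*e13 + 1209/80*e23
(173/50*e13) R2 = 16089/800 - 173/40*e12 + 1211/50*e13 + 2941/200*e23
(19/5*e23) R2 = 19/4 - 1767/80*e12 + 323/20*e13 + 133/5*e23
Summing the partial products and collecting blades:
Answer: 43529/800 - 1597/80*e12 + 28333/400*e13 + 19667/400*e23


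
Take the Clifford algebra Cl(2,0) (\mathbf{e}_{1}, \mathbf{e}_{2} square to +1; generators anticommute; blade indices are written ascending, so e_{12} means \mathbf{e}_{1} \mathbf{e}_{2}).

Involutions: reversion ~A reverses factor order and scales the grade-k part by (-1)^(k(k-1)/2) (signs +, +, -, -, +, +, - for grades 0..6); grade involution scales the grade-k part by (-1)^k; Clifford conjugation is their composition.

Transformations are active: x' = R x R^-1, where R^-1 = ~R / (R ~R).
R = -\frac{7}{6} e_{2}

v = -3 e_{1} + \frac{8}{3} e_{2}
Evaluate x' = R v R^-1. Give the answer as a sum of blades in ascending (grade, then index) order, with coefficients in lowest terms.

~R = -\frac{7}{6} e_{2}, and R ~R = \frac{49}{36}, so R^-1 = ~R / (\frac{49}{36}).
R v = -\frac{28}{9} - \frac{7}{2} e_{12}
Answer: 3 e_{1} + \frac{8}{3} e_{2}


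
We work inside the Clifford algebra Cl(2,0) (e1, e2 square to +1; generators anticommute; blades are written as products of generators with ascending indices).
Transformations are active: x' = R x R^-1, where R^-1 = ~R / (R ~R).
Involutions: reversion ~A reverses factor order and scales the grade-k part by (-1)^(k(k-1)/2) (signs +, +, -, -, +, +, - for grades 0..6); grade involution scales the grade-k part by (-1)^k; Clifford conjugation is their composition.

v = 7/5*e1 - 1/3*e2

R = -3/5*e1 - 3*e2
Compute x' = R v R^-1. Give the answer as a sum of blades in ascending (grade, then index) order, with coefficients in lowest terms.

~R = -3/5*e1 - 3*e2, and R ~R = 234/25, so R^-1 = ~R / (234/25).
R v = 4/25 + 22/5*e1 e2
Answer: -277/195*e1 + 3/13*e2


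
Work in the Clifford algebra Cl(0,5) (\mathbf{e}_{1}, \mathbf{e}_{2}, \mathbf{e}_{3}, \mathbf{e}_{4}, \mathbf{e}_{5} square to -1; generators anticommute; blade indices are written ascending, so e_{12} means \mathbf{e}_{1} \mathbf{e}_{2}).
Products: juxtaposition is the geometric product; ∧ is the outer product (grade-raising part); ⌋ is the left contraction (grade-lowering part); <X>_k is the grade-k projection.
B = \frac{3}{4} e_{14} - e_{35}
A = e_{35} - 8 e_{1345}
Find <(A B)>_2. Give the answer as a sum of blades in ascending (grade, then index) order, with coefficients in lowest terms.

step 1: 1 + 8 e_{14} - 6 e_{35} - \frac{3}{4} e_{1345}
step 2: 8 e_{14} - 6 e_{35}
Answer: 8 e_{14} - 6 e_{35}


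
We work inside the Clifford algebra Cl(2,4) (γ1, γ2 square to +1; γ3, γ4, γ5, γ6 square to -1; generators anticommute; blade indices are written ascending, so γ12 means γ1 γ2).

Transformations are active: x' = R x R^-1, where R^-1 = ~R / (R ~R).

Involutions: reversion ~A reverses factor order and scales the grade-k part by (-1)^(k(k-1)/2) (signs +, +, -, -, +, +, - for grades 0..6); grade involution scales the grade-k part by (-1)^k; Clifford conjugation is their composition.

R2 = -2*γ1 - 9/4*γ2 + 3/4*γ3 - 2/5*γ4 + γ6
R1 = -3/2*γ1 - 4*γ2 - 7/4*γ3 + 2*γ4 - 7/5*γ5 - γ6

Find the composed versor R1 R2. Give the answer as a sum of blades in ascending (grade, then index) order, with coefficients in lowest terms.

Distribute over the terms of R2 (each basis-blade product reordered to ascending indices, repeated generators contracted through their squares):
R1 (-2*γ1) = 3 - 8*γ12 - 7/2*γ13 + 4*γ14 - 14/5*γ15 - 2*γ16
R1 (-9/4*γ2) = 9 + 27/8*γ12 - 63/16*γ23 + 9/2*γ24 - 63/20*γ25 - 9/4*γ26
R1 (3/4*γ3) = 21/16 - 9/8*γ13 - 3*γ23 - 3/2*γ34 + 21/20*γ35 + 3/4*γ36
R1 (-2/5*γ4) = 4/5 + 3/5*γ14 + 8/5*γ24 + 7/10*γ34 - 14/25*γ45 - 2/5*γ46
R1 (γ6) = 1 - 3/2*γ16 - 4*γ26 - 7/4*γ36 + 2*γ46 - 7/5*γ56
Summing the partial products and collecting blades:
Answer: 1209/80 - 37/8*γ12 - 37/8*γ13 + 23/5*γ14 - 14/5*γ15 - 7/2*γ16 - 111/16*γ23 + 61/10*γ24 - 63/20*γ25 - 25/4*γ26 - 4/5*γ34 + 21/20*γ35 - γ36 - 14/25*γ45 + 8/5*γ46 - 7/5*γ56


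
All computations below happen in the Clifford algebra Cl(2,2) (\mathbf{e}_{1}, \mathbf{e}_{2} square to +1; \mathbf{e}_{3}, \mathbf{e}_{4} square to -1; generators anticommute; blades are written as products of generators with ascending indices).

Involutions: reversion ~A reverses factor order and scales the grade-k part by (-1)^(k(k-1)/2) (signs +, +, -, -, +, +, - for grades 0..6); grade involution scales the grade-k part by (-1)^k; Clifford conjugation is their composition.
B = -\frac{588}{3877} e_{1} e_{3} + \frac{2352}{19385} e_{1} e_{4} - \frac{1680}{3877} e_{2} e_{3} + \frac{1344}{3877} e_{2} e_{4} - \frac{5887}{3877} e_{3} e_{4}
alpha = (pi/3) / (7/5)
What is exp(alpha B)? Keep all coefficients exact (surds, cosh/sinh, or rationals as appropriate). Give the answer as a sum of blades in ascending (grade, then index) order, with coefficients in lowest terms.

B^2 term by term: the squares give (-\frac{588}{3877})^2*(e_{1} e_{3})^2 + (\frac{2352}{19385})^2*(e_{1} e_{4})^2 + (-\frac{1680}{3877})^2*(e_{2} e_{3})^2 + (\frac{1344}{3877})^2*(e_{2} e_{4})^2 + (-\frac{5887}{3877})^2*(e_{3} e_{4})^2 = \frac{345744}{15031129}*(+1) + \frac{5531904}{375778225}*(+1) + \frac{2822400}{15031129}*(+1) + \frac{1806336}{15031129}*(+1) + \frac{34656769}{15031129}*(-1) = -\frac{49}{25} (each basis 2-blade squares to minus the product of its generators' squares); cross terms between blades sharing an index anticommute and cancel; the commuting (index-disjoint) pairs give grade-4 terms 2*c*c'*(blade product), which cancel blade by blade — e_{1} e_{2} e_{3} e_{4}: \frac{1580544}{15031129} - \frac{1580544}{15031129} = 0 — confirming B is simple. So B^2 = -\frac{49}{25}.
B^2 = -\frac{49}{25} — the negative square puts this in the circular regime; l = \frac{7}{5}, alpha*l = \frac{\pi}{3}, so exp(alpha B) = cos(\frac{\pi}{3}) + (sin(\frac{\pi}{3})/(\frac{7}{5}))*B = \frac{1}{2} + (\frac{5 \sqrt{3}}{14})*B.
Answer: \frac{1}{2} - \frac{210 \sqrt{3}}{3877} e_{1} e_{3} + \frac{168 \sqrt{3}}{3877} e_{1} e_{4} - \frac{600 \sqrt{3}}{3877} e_{2} e_{3} + \frac{480 \sqrt{3}}{3877} e_{2} e_{4} - \frac{4205 \sqrt{3}}{7754} e_{3} e_{4}


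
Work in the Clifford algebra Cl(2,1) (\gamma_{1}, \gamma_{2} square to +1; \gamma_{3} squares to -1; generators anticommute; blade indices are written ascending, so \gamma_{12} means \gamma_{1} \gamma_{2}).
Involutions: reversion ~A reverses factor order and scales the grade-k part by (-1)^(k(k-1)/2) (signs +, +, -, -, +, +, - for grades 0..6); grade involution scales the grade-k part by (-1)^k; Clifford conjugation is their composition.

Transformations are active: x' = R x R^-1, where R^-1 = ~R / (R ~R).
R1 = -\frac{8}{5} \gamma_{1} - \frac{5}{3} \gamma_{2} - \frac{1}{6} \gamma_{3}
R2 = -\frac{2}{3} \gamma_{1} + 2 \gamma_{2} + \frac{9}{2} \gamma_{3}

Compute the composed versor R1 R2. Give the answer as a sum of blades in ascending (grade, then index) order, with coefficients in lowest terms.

Distribute over the terms of R1 (each basis-blade product reordered to ascending indices, repeated generators contracted through their squares):
(-\frac{8}{5} \gamma_{1}) R2 = \frac{16}{15} - \frac{16}{5} \gamma_{12} - \frac{36}{5} \gamma_{13}
(-\frac{5}{3} \gamma_{2}) R2 = -\frac{10}{3} - \frac{10}{9} \gamma_{12} - \frac{15}{2} \gamma_{23}
(-\frac{1}{6} \gamma_{3}) R2 = \frac{3}{4} - \frac{1}{9} \gamma_{13} + \frac{1}{3} \gamma_{23}
Summing the partial products and collecting blades:
Answer: -\frac{91}{60} - \frac{194}{45} \gamma_{12} - \frac{329}{45} \gamma_{13} - \frac{43}{6} \gamma_{23}


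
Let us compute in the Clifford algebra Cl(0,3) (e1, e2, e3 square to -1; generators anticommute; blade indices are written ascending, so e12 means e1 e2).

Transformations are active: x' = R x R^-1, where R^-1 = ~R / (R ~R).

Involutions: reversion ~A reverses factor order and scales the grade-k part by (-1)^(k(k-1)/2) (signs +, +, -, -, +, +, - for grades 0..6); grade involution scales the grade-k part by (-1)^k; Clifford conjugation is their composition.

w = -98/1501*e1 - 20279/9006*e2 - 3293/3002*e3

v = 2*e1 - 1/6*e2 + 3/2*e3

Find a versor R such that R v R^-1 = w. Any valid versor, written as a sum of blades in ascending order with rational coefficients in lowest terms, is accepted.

Sketch: the shared square -113/18 makes R = v + w = 2904/1501*e1 - 3630/1501*e2 + 605/1501*e3 the natural versor; its sandwich fixes that direction, negates (v - w)/2, and sends v to w.
Answer: 2904/1501*e1 - 3630/1501*e2 + 605/1501*e3


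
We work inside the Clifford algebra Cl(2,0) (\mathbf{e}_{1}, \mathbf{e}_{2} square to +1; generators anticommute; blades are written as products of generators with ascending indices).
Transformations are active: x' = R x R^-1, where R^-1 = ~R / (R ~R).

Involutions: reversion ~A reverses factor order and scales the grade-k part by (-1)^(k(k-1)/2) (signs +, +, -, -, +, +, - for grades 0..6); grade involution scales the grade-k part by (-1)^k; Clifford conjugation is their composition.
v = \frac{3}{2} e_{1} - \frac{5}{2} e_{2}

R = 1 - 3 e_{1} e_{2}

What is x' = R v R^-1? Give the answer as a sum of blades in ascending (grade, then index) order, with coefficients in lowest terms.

~R = 1 + 3 e_{1} e_{2}, and R ~R = 10, so R^-1 = ~R / (10).
R v = 9 e_{1} + 2 e_{2}
Answer: \frac{3}{10} e_{1} + \frac{29}{10} e_{2}


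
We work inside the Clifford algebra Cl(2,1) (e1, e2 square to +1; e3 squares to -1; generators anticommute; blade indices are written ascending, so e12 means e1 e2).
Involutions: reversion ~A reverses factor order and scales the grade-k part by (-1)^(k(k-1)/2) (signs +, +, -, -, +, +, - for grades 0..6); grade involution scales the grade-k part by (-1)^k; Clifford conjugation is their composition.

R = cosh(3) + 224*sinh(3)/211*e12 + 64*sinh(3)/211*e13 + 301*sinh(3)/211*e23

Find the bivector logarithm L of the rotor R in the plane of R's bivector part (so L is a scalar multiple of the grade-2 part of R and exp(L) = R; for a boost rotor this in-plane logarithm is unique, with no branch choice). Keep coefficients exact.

The scalar part of R is cosh(3), which fixes the rapidity magnitude through cosh (cosh is even, so it cannot fix the sign — the bivector part carries that); dividing the bivector part by sinh of the rapidity gives the plane, and L = rapidity * plane, where the joint sign ambiguity of (rapidity, plane) cancels in the product.
Concretely: cosh(rapidity) = cosh(3) gives rapidity = ±3, and since rapidity/sinh(rapidity) is even the sign is immaterial: L = (rapidity/sinh(rapidity)) * <R>_2 = (3/sinh(3)) * <R>_2.
Answer: 672/211*e12 + 192/211*e13 + 903/211*e23


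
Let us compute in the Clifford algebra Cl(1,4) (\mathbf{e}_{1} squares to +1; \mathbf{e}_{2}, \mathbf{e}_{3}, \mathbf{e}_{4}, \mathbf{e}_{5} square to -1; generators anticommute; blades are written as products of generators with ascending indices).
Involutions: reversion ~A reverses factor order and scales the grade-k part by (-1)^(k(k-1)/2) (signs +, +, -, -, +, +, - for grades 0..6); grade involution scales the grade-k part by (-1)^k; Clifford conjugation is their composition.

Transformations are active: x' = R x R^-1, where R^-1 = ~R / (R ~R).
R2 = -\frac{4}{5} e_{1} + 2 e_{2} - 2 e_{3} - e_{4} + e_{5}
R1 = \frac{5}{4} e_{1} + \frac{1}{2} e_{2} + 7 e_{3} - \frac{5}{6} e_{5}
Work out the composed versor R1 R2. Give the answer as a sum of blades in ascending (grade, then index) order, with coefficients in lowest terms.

Distribute over the terms of R1 (each basis-blade product reordered to ascending indices, repeated generators contracted through their squares):
(\frac{5}{4} e_{1}) R2 = -1 + \frac{5}{2} e_{1} e_{2} - \frac{5}{2} e_{1} e_{3} - \frac{5}{4} e_{1} e_{4} + \frac{5}{4} e_{1} e_{5}
(\frac{1}{2} e_{2}) R2 = -1 + \frac{2}{5} e_{1} e_{2} - e_{2} e_{3} - \frac{1}{2} e_{2} e_{4} + \frac{1}{2} e_{2} e_{5}
(7 e_{3}) R2 = 14 + \frac{28}{5} e_{1} e_{3} - 14 e_{2} e_{3} - 7 e_{3} e_{4} + 7 e_{3} e_{5}
(-\frac{5}{6} e_{5}) R2 = \frac{5}{6} - \frac{2}{3} e_{1} e_{5} + \frac{5}{3} e_{2} e_{5} - \frac{5}{3} e_{3} e_{5} - \frac{5}{6} e_{4} e_{5}
Summing the partial products and collecting blades:
Answer: \frac{77}{6} + \frac{29}{10} e_{1} e_{2} + \frac{31}{10} e_{1} e_{3} - \frac{5}{4} e_{1} e_{4} + \frac{7}{12} e_{1} e_{5} - 15 e_{2} e_{3} - \frac{1}{2} e_{2} e_{4} + \frac{13}{6} e_{2} e_{5} - 7 e_{3} e_{4} + \frac{16}{3} e_{3} e_{5} - \frac{5}{6} e_{4} e_{5}


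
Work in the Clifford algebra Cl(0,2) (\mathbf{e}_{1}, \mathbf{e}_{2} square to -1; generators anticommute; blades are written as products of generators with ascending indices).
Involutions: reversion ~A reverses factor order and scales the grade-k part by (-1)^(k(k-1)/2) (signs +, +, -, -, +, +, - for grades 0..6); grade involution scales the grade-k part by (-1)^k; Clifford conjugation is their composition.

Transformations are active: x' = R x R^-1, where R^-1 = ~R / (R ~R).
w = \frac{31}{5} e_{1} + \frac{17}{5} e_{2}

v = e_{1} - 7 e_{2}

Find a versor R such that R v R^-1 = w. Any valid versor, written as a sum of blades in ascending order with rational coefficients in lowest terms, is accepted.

Since q(v) = q(w) = -50, the sum R = v + w = \frac{36}{5} e_{1} - \frac{18}{5} e_{2} does the job whenever invertible.
Answer: \frac{36}{5} e_{1} - \frac{18}{5} e_{2}


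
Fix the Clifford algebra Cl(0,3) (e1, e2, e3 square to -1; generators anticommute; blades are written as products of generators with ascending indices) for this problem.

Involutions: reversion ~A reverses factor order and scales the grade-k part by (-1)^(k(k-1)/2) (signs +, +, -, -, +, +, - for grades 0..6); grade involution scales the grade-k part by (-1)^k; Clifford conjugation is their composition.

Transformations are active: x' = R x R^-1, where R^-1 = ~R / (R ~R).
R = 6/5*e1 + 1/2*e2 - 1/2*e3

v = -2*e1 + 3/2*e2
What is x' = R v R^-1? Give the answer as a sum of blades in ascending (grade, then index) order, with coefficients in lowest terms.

~R = 6/5*e1 + 1/2*e2 - 1/2*e3, and R ~R = -97/50, so R^-1 = ~R / (-97/50).
R v = 33/20 + 14/5*e1 e2 - e1 e3 + 3/4*e2 e3
Answer: -4/97*e1 - 228/97*e2 + 165/194*e3


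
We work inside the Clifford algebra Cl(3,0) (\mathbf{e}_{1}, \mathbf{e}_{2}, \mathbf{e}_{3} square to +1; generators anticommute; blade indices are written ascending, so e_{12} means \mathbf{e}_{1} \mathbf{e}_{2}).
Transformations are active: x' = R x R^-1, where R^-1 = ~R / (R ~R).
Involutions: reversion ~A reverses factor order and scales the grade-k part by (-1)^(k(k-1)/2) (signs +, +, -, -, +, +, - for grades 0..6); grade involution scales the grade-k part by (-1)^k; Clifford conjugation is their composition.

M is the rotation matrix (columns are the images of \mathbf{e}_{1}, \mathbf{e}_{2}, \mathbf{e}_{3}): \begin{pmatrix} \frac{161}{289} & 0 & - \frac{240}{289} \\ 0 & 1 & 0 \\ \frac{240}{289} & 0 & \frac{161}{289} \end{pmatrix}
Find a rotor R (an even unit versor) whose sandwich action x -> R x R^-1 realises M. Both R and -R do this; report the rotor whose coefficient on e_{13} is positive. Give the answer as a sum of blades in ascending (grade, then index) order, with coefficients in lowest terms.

Method: write R = a + b12*e_{12} + b13*e_{13} + b23*e_{23} with a^2 + b12^2 + b13^2 + b23^2 = 1 (so R^-1 = ~R). Expanding the columns R e_j ~R gives tr M = 4a^2 - 1 and, from the antisymmetric part, M21 - M12 = -4a*b12, M13 - M31 = 4a*b13, M32 - M23 = -4a*b23.
Here tr M = \frac{611}{289}, so a^2 = (1 + tr M)/4 = \frac{225}{289} and a = ±\frac{15}{17}. Taking a = \frac{15}{17}: M21 - M12 = 0, M13 - M31 = -\frac{480}{289}, M32 - M23 = 0, giving b12 = 0, b13 = -\frac{8}{17}, b23 = 0, i.e. R = \frac{15}{17} - \frac{8}{17} e_{13}.
Its e_{13} coefficient is negative, so report the other preimage -R.
Answer: -\frac{15}{17} + \frac{8}{17} e_{13}. Sheet selection: the two-to-one cover makes ±R indistinguishable at the matrix level (trace \frac{611}{289}), so uniqueness comes from the required sign on e_{13}.


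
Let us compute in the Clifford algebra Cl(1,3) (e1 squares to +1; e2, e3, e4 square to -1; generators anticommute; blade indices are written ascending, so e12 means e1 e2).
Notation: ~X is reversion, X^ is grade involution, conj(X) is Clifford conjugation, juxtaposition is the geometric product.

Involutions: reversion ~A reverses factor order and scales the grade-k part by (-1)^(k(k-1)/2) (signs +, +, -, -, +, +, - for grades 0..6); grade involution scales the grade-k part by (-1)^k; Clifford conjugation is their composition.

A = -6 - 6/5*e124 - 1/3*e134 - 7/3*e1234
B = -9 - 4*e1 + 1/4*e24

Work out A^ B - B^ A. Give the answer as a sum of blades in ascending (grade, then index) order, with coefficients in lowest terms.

first term: 54 + 237/10*e1 - 7/12*e13 - 63/10*e24 - 4/3*e34 - 1/12*e123 - 54/5*e124 - 3*e134 - 28/3*e234 + 21*e1234
second term: 54 - 237/10*e1 - 7/12*e13 - 63/10*e24 - 4/3*e34 - 1/12*e123 + 54/5*e124 + 3*e134 - 28/3*e234 + 21*e1234
Answer: 237/5*e1 - 108/5*e124 - 6*e134


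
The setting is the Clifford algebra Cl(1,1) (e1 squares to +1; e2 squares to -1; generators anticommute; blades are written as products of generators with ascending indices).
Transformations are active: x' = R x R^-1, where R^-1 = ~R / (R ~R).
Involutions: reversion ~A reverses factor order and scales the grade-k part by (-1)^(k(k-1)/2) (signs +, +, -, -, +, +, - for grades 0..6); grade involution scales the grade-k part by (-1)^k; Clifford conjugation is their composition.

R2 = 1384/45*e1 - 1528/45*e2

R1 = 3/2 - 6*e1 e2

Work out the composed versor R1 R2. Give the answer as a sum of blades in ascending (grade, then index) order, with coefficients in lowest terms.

Distribute over the terms of R1 (each basis-blade product reordered to ascending indices, repeated generators contracted through their squares):
(3/2) R2 = 692/15*e1 - 764/15*e2
(-6*e1 e2) R2 = -3056/15*e1 + 2768/15*e2
Summing the partial products and collecting blades:
Answer: -788/5*e1 + 668/5*e2


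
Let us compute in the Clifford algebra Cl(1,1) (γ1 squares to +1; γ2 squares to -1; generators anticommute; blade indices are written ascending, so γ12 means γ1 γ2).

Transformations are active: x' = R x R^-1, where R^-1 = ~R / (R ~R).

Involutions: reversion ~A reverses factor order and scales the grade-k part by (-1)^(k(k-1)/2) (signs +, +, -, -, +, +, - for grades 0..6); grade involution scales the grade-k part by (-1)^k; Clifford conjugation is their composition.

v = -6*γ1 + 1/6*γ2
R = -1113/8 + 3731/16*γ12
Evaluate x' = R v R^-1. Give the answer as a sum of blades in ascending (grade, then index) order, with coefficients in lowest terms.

~R = -1113/8 - 3731/16*γ12, and R ~R = -8965285/256, so R^-1 = ~R / (-8965285/256).
R v = 76405/96*γ1 + 22015/16*γ2
Answer: 12188/989*γ1 + 63883/5934*γ2


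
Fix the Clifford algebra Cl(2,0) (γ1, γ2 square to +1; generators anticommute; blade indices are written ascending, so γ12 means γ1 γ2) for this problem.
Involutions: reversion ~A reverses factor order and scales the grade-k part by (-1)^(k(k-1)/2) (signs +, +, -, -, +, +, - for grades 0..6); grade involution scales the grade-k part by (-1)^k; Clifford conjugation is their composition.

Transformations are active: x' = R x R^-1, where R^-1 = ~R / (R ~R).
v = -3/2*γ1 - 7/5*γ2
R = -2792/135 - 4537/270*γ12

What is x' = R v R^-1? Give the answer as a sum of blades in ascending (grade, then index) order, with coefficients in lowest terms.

~R = -2792/135 + 4537/270*γ12, and R ~R = 2070617/2916, so R^-1 = ~R / (2070617/2916).
R v = 73639/1350*γ1 + 10121/2700*γ2
Answer: -7129/4250*γ1 + 2511/2125*γ2


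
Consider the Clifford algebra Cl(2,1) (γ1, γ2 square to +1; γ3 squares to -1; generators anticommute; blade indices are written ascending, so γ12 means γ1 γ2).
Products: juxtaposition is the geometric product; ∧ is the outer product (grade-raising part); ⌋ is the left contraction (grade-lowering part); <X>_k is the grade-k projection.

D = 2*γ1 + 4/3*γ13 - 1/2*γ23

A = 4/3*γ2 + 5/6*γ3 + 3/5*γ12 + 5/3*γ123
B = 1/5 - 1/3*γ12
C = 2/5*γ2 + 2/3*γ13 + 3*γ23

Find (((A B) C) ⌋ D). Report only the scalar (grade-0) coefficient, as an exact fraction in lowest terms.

step 1: 1/5 + 4/9*γ1 + 4/15*γ2 + 13/18*γ3 + 3/25*γ12 + 1/18*γ123
step 2: 8/75 + 4699/6750*γ1 + 2983/1350*γ2 + 148/135*γ3 + 8/45*γ12 + 106/225*γ13 + 52/225*γ23 + 52/45*γ123
step 3: 2143/1125 + 3392/2025*γ1 - 74/135*γ2 - 7153/40500*γ3 + 32/225*γ13 - 4/75*γ23
Answer: 2143/1125


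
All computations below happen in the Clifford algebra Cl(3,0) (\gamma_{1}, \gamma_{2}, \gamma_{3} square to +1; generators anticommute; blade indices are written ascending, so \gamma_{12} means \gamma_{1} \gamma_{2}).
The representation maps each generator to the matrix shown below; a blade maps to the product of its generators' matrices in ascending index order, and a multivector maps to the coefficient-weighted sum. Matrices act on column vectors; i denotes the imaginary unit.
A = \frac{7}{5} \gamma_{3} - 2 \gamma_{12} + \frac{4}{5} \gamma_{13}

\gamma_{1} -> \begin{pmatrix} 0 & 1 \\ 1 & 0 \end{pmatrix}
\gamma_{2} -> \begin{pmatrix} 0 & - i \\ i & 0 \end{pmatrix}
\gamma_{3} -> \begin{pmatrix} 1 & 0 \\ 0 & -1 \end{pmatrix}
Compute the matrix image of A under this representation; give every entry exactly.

Bivector images (products of the table entries): rho(\gamma_{12}) = rho(\gamma_{1})rho(\gamma_{2}) = \begin{pmatrix} i & 0 \\ 0 & - i \end{pmatrix}; rho(\gamma_{13}) = rho(\gamma_{1})rho(\gamma_{3}) = \begin{pmatrix} 0 & -1 \\ 1 & 0 \end{pmatrix}.
M = (\frac{7}{5})*rho(\gamma_{3}) + (-2)*rho(\gamma_{12}) + (\frac{4}{5})*rho(\gamma_{13}), summed entrywise:
Answer: \begin{pmatrix} \frac{7}{5} - 2 i & - \frac{4}{5} \\ \frac{4}{5} & - \frac{7}{5} + 2 i \end{pmatrix}


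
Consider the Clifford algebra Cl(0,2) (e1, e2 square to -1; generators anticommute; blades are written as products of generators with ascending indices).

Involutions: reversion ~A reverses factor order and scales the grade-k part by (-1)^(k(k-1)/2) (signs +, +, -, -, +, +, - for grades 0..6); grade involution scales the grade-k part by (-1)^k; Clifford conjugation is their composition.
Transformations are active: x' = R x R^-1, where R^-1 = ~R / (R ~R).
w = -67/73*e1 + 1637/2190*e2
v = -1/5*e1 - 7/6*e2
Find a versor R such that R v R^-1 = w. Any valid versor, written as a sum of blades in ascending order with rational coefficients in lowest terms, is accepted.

The midline construction: v and w both square to -1261/900, so reflecting in their sum -408/365*e1 - 153/365*e2 exchanges them.
Answer: -408/365*e1 - 153/365*e2


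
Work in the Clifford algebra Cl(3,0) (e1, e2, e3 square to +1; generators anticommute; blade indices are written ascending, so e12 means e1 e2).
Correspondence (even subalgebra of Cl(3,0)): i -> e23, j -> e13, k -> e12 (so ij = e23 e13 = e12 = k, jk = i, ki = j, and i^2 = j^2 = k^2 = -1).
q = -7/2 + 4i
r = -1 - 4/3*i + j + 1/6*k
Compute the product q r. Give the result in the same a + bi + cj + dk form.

In blades: q = -7/2 + 4*e23, r = -1 + 1/6*e12 + e13 - 4/3*e23.
Distribute q over r term by term (generator squares from the signature, products reordered to ascending indices): (-7/2)*r = 7/2 - 7/12*e12 - 7/2*e13 + 14/3*e23; (4*e23)*r = 16/3 + 4*e12 - 2/3*e13 - 4*e23.
Sum: 53/6 + 41/12*e12 - 25/6*e13 + 2/3*e23; translating back through the correspondence:
Answer: 53/6 + 2/3*i - 25/6*j + 41/12*k


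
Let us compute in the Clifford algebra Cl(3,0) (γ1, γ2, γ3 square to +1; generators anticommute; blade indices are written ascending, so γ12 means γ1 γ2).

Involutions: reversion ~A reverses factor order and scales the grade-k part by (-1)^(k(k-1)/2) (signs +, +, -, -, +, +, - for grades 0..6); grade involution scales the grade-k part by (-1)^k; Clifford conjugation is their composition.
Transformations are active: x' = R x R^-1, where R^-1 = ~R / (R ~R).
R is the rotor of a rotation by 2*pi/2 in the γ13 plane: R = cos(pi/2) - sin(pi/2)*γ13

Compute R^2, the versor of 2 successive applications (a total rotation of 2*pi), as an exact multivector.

Rotor phase runs at HALF the rotation angle; powers of one rotor simply add phase, so after 2 steps in γ13 the phase is 2*pi/2 = pi and R^2 = cos(pi) - sin(pi)*γ13.
cos(pi) = -1 and sin(pi) = 0, so R^2 = -1. The total rotation 2*pi is 1 full turn, so every vector returns to itself, yet the rotor is -1, on the OTHER sheet of the double cover (an odd number of 2*pi turns).
Answer: -1


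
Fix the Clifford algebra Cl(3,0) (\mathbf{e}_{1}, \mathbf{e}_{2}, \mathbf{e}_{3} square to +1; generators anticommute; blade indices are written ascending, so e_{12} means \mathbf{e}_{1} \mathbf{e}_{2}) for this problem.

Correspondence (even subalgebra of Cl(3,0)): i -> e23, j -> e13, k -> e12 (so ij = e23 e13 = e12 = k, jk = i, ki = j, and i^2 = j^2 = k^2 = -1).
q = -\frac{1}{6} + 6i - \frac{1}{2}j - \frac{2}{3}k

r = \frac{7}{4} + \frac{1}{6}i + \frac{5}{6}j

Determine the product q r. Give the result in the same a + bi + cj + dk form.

In blades: q = -\frac{1}{6} - \frac{2}{3} e_{12} - \frac{1}{2} e_{13} + 6 e_{23}, r = \frac{7}{4} + \frac{5}{6} e_{13} + \frac{1}{6} e_{23}.
Distribute q over r term by term (generator squares from the signature, products reordered to ascending indices): (-\frac{1}{6})*r = -\frac{7}{24} - \frac{5}{36} e_{13} - \frac{1}{36} e_{23}; (-\frac{2}{3} e_{12})*r = -\frac{7}{6} e_{12} - \frac{1}{9} e_{13} + \frac{5}{9} e_{23}; (-\frac{1}{2} e_{13})*r = \frac{5}{12} + \frac{1}{12} e_{12} - \frac{7}{8} e_{13}; (6 e_{23})*r = -1 + 5 e_{12} + \frac{21}{2} e_{23}.
Sum: -\frac{7}{8} + \frac{47}{12} e_{12} - \frac{9}{8} e_{13} + \frac{397}{36} e_{23}; translating back through the correspondence:
Answer: -\frac{7}{8} + \frac{397}{36}i - \frac{9}{8}j + \frac{47}{12}k


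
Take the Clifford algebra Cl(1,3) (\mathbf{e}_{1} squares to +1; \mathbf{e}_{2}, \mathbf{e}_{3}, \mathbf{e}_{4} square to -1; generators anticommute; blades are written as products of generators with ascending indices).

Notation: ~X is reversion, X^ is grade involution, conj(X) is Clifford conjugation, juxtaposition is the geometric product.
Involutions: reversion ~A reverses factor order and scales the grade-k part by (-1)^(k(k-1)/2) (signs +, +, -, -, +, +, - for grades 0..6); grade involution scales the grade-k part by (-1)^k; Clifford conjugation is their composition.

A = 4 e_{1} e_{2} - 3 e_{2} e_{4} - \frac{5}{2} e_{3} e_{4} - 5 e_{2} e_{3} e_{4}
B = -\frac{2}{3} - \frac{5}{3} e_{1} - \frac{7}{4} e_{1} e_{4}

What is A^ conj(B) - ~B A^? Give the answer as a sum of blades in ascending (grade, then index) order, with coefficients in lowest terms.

first term: -\frac{20}{3} e_{2} + \frac{31}{12} e_{1} e_{2} + \frac{35}{8} e_{1} e_{3} - 5 e_{2} e_{4} + \frac{5}{3} e_{3} e_{4} + \frac{35}{4} e_{1} e_{2} e_{3} - 5 e_{1} e_{2} e_{4} - \frac{25}{6} e_{1} e_{3} e_{4} - \frac{10}{3} e_{2} e_{3} e_{4} - \frac{25}{3} e_{1} e_{2} e_{3} e_{4}
second term: -\frac{20}{3} e_{2} - \frac{95}{12} e_{1} e_{2} - \frac{35}{8} e_{1} e_{3} + 9 e_{2} e_{4} + \frac{5}{3} e_{3} e_{4} - \frac{35}{4} e_{1} e_{2} e_{3} + 5 e_{1} e_{2} e_{4} + \frac{25}{6} e_{1} e_{3} e_{4} - \frac{10}{3} e_{2} e_{3} e_{4} - \frac{25}{3} e_{1} e_{2} e_{3} e_{4}
Answer: \frac{21}{2} e_{1} e_{2} + \frac{35}{4} e_{1} e_{3} - 14 e_{2} e_{4} + \frac{35}{2} e_{1} e_{2} e_{3} - 10 e_{1} e_{2} e_{4} - \frac{25}{3} e_{1} e_{3} e_{4}


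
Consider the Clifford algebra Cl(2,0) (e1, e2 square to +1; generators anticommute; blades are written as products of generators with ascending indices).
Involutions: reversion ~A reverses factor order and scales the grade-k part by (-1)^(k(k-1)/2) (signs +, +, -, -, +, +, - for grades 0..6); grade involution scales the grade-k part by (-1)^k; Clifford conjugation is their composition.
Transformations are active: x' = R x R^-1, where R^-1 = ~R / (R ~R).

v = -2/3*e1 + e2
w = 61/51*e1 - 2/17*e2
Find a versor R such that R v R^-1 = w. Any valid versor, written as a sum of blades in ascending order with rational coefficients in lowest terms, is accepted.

Key observation: q(v) = q(w) = 13/9 (sandwiches preserve the norm), so R = v + w = 9/17*e1 + 15/17*e2 works whenever it is invertible — the component of v along it is kept and (v - w)/2 reverses, sending v to w.
Answer: 9/17*e1 + 15/17*e2


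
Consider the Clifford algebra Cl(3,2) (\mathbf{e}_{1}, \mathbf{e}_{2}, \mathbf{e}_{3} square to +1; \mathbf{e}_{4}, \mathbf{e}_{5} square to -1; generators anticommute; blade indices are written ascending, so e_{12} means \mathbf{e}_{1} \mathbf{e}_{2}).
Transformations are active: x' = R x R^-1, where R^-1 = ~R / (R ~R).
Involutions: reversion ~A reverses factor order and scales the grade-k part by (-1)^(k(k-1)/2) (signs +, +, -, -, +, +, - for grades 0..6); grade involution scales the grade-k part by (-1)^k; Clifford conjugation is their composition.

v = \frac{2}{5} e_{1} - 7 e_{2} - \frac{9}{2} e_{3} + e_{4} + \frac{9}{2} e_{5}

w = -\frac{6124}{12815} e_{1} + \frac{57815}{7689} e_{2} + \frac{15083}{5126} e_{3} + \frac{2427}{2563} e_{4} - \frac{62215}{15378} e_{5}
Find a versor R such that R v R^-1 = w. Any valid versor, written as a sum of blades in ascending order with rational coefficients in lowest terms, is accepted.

Reasoning: v^2 = w^2 = \frac{1204}{25} since conjugation preserves the quadratic form; R = v + w = -\frac{998}{12815} e_{1} + \frac{3992}{7689} e_{2} - \frac{3992}{2563} e_{3} + \frac{4990}{2563} e_{4} + \frac{3493}{7689} e_{5} is then valid when invertible, keeping its own part and reversing (v - w)/2.
Answer: -\frac{998}{12815} e_{1} + \frac{3992}{7689} e_{2} - \frac{3992}{2563} e_{3} + \frac{4990}{2563} e_{4} + \frac{3493}{7689} e_{5}


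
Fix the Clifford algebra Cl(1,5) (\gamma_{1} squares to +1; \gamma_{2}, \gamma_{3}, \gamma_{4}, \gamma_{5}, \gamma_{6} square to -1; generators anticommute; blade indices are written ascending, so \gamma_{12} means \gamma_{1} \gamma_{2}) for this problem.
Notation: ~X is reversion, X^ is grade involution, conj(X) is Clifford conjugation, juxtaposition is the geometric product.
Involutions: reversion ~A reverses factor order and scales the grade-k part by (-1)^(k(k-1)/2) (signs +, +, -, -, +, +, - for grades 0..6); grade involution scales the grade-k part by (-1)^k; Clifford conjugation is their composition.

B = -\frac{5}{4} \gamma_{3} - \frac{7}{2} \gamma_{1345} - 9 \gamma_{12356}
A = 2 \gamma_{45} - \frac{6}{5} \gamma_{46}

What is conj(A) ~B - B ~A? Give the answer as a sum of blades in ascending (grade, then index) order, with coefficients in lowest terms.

first term: -7 \gamma_{13} + \frac{5}{2} \gamma_{345} - \frac{3}{2} \gamma_{346} + \frac{21}{5} \gamma_{1356} - \frac{54}{5} \gamma_{12345} - 18 \gamma_{12346}
second term: -7 \gamma_{13} + \frac{5}{2} \gamma_{345} - \frac{3}{2} \gamma_{346} - \frac{21}{5} \gamma_{1356} + \frac{54}{5} \gamma_{12345} + 18 \gamma_{12346}
Answer: \frac{42}{5} \gamma_{1356} - \frac{108}{5} \gamma_{12345} - 36 \gamma_{12346}


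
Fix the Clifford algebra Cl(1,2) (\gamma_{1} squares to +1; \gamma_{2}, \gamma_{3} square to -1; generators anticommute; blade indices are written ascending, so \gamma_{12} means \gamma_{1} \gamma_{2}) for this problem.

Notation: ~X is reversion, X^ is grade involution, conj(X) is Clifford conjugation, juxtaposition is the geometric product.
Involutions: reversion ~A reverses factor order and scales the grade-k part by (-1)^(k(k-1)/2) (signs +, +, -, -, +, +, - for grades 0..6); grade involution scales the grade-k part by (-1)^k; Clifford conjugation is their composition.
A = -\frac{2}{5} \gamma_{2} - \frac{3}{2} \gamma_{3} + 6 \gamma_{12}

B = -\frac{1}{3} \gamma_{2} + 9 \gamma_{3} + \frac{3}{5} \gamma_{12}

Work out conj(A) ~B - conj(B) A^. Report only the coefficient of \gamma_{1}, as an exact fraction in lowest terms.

first term: -\frac{293}{30} - \frac{56}{25} \gamma_{1} + \frac{41}{10} \gamma_{23} - \frac{549}{10} \gamma_{123}
second term: \frac{293}{30} + \frac{56}{25} \gamma_{1} + \frac{41}{10} \gamma_{23} - \frac{549}{10} \gamma_{123}
Answer: -\frac{112}{25}


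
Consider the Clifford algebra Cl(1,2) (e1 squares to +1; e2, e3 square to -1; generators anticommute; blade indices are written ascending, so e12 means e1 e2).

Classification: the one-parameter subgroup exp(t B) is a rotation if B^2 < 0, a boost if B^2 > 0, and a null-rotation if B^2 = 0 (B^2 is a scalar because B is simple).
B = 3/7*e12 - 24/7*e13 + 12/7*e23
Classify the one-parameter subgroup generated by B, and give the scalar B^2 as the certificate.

B^2 term by term: the squares give (3/7)^2*(e12)^2 + (-24/7)^2*(e13)^2 + (12/7)^2*(e23)^2 = 9/49*(+1) + 576/49*(+1) + 144/49*(-1) = 9 (each basis 2-blade squares to minus the product of its generators' squares); cross terms between blades sharing an index anticommute and cancel. So B^2 = 9.
Answer: boost, certificate B^2 = 9. B^2 = 9 is basis-independent, so its sign is the whole story.


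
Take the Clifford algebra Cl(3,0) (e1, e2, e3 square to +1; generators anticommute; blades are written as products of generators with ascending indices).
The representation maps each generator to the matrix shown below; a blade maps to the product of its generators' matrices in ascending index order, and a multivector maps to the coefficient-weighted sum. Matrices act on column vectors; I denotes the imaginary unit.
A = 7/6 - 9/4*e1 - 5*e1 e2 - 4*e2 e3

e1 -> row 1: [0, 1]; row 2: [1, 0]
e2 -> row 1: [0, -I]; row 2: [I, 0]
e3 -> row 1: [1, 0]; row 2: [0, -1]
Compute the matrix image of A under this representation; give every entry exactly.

Bivector images (products of the table entries): rho(e1 e2) = rho(e1)rho(e2) = row 1: [I, 0]; row 2: [0, -I]; rho(e2 e3) = rho(e2)rho(e3) = row 1: [0, I]; row 2: [I, 0].
M = (7/6)*1 + (-9/4)*rho(e1) + (-5)*rho(e1 e2) + (-4)*rho(e2 e3), summed entrywise (1 is the identity matrix):
Answer: row 1: [7/6 - 5*I, -9/4 - 4*I]; row 2: [-9/4 - 4*I, 7/6 + 5*I]


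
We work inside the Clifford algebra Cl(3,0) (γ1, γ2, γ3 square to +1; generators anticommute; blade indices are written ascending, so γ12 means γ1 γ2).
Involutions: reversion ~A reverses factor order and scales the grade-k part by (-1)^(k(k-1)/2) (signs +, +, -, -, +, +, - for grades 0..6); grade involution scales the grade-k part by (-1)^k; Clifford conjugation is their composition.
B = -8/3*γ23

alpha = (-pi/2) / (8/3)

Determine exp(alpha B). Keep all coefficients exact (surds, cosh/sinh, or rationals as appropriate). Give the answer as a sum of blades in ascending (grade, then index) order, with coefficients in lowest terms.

B^2 = (-8/3)^2*(γ23)^2 = 64/9*(-1) = -64/9 (a basis 2-blade squares to minus the product of its generators' squares).
B^2 = -64/9 — circular case — the even/odd split gives cos and sin: l = 8/3, alpha*l = -pi/2, so exp(alpha B) = cos(-pi/2) + (sin(-pi/2)/(8/3))*B = 0 + (-3/8)*B.
Answer: γ23


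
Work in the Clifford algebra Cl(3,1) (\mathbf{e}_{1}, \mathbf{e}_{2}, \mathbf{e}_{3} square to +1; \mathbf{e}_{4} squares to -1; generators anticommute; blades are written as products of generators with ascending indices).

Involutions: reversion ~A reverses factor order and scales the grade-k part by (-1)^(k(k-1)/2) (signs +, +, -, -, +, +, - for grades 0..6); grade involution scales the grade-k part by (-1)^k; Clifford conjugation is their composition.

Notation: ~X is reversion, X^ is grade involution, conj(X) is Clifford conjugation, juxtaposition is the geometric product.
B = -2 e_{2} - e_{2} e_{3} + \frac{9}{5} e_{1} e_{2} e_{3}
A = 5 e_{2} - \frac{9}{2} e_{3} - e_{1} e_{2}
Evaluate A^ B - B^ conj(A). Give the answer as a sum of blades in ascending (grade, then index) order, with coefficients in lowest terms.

first term: 10 + 2 e_{1} + \frac{9}{2} e_{2} + \frac{34}{5} e_{3} + \frac{81}{10} e_{1} e_{2} + 10 e_{1} e_{3} + 9 e_{2} e_{3}
second term: -10 - 2 e_{1} - \frac{9}{2} e_{2} - \frac{16}{5} e_{3} - \frac{81}{10} e_{1} e_{2} - 8 e_{1} e_{3} + 9 e_{2} e_{3}
Answer: 20 + 4 e_{1} + 9 e_{2} + 10 e_{3} + \frac{81}{5} e_{1} e_{2} + 18 e_{1} e_{3}
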